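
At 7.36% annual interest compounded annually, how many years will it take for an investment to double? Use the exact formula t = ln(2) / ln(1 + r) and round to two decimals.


Doubling condition: (1 + r)^t = 2
Take ln of both sides: t × ln(1 + r) = ln(2)
t = ln(2) / ln(1 + r)
t = 0.693147 / 0.071017
t = 9.76

t = ln(2) / ln(1 + r) = 9.76 years


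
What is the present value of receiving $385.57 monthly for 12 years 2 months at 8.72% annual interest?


Present value of an ordinary annuity: PV = PMT × (1 − (1 + r)^(−n)) / r
Monthly rate r = 0.0872/12 ≈ 0.00726667, n = 146
PV = $385.57 × (1 − (1 + 0.0872/12)^(−146)) / (0.0872/12)
PV = $385.57 × 89.798674
PV = $34,623.67

PV = PMT × (1-(1+r)^(-n))/r = $34,623.67


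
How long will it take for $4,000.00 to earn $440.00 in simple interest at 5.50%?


Rearrange the simple interest formula for t:
I = P × r × t  ⇒  t = I / (P × r)
t = $440.00 / ($4,000.00 × 0.055)
t = 2

t = I/(P×r) = 2 years


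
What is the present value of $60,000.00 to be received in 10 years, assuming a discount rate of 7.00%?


Present value formula: PV = FV / (1 + r)^t
PV = $60,000.00 / (1 + 0.07)^10
PV = $60,000.00 / 1.967151
PV = $30,500.96

PV = FV / (1 + r)^t = $30,500.96


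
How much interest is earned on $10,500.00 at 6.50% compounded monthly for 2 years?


Compound interest earned = final amount − principal.
A = P(1 + r/n)^(nt) = $10,500.00 × (1 + 0.065/12)^(12 × 2) = $11,953.50
Interest = A − P = $11,953.50 − $10,500.00 = $1,453.50

Interest = A - P = $1,453.50


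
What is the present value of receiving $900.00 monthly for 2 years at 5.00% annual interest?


Present value of an ordinary annuity: PV = PMT × (1 − (1 + r)^(−n)) / r
Monthly rate r = 0.05/12 ≈ 0.00416667, n = 24
PV = $900.00 × (1 − (1 + 0.05/12)^(−24)) / (0.05/12)
PV = $900.00 × 22.793898
PV = $20,514.51

PV = PMT × (1-(1+r)^(-n))/r = $20,514.51


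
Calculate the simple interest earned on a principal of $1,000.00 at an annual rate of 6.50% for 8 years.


Simple interest formula: I = P × r × t
I = $1,000.00 × 0.065 × 8
I = $520.00

I = P × r × t = $520.00


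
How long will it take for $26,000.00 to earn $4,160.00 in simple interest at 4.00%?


Rearrange the simple interest formula for t:
I = P × r × t  ⇒  t = I / (P × r)
t = $4,160.00 / ($26,000.00 × 0.04)
t = 4

t = I/(P×r) = 4 years


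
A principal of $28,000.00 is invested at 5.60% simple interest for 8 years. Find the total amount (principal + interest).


Total amount formula: A = P(1 + rt) = P + P·r·t
Interest: I = P × r × t = $28,000.00 × 0.056 × 8 = $12,544.00
A = P + I = $28,000.00 + $12,544.00 = $40,544.00

A = P + I = P(1 + rt) = $40,544.00


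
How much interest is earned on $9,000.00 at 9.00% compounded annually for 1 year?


Compound interest earned = final amount − principal.
A = P(1 + r/n)^(nt) = $9,000.00 × (1 + 0.09/1)^(1 × 1) = $9,810.00
Interest = A − P = $9,810.00 − $9,000.00 = $810.00

Interest = A - P = $810.00


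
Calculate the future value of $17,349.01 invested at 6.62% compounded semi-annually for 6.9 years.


Compound interest formula: A = P(1 + r/n)^(nt)
A = $17,349.01 × (1 + 0.0662/2)^(2 × 6.9)
Growth factor: (1 + 0.0662/2)^13.8 = 1.567345
A = $17,349.01 × 1.567345
A = $27,191.88

A = P(1 + r/n)^(nt) = $27,191.88


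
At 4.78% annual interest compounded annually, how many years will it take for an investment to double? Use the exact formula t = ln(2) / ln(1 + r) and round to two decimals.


Doubling condition: (1 + r)^t = 2
Take ln of both sides: t × ln(1 + r) = ln(2)
t = ln(2) / ln(1 + r)
t = 0.693147 / 0.046693
t = 14.84

t = ln(2) / ln(1 + r) = 14.84 years


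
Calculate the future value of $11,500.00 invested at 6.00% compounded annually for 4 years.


Compound interest formula: A = P(1 + r/n)^(nt)
A = $11,500.00 × (1 + 0.06/1)^(1 × 4)
Growth factor: (1 + 0.06/1)^4 = 1.262477
A = $11,500.00 × 1.262477
A = $14,518.49

A = P(1 + r/n)^(nt) = $14,518.49


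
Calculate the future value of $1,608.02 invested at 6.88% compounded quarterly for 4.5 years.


Compound interest formula: A = P(1 + r/n)^(nt)
A = $1,608.02 × (1 + 0.0688/4)^(4 × 4.5)
Growth factor: (1 + 0.0688/4)^18 = 1.359297
A = $1,608.02 × 1.359297
A = $2,185.78

A = P(1 + r/n)^(nt) = $2,185.78


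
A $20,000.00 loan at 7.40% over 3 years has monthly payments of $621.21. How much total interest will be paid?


Total paid over the life of the loan = PMT × n.
Total paid = $621.21 × 36 = $22,363.56
Total interest = total paid − principal = $22,363.56 − $20,000.00 = $2,363.56

Total interest = (PMT × n) - PV = $2,363.56


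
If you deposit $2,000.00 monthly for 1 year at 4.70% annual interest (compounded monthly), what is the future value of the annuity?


Future value of an ordinary annuity: FV = PMT × ((1 + r)^n − 1) / r
Monthly rate r = 0.047/12 ≈ 0.00391667, n = 12
FV = $2,000.00 × ((1 + 0.047/12)^12 − 1) / (0.047/12)
FV = $2,000.00 × 12.261905
FV = $24,523.81

FV = PMT × ((1+r)^n - 1)/r = $24,523.81


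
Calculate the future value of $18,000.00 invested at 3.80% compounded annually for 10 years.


Compound interest formula: A = P(1 + r/n)^(nt)
A = $18,000.00 × (1 + 0.038/1)^(1 × 10)
Growth factor: (1 + 0.038/1)^10 = 1.4520231
A = $18,000.00 × 1.4520231
A = $26,136.42

A = P(1 + r/n)^(nt) = $26,136.42


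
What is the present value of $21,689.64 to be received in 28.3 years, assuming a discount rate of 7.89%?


Present value formula: PV = FV / (1 + r)^t
PV = $21,689.64 / (1 + 0.0789)^28.3
PV = $21,689.64 / 8.577639
PV = $2,528.63

PV = FV / (1 + r)^t = $2,528.63


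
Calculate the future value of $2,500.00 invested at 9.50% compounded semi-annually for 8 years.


Compound interest formula: A = P(1 + r/n)^(nt)
A = $2,500.00 × (1 + 0.095/2)^(2 × 8)
Growth factor: (1 + 0.095/2)^16 = 2.10118604
A = $2,500.00 × 2.10118604
A = $5,252.97

A = P(1 + r/n)^(nt) = $5,252.97


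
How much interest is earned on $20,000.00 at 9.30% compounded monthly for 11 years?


Compound interest earned = final amount − principal.
A = P(1 + r/n)^(nt) = $20,000.00 × (1 + 0.093/12)^(12 × 11) = $55,411.58
Interest = A − P = $55,411.58 − $20,000.00 = $35,411.58

Interest = A - P = $35,411.58


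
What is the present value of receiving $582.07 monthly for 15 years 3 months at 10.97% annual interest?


Present value of an ordinary annuity: PV = PMT × (1 − (1 + r)^(−n)) / r
Monthly rate r = 0.1097/12 ≈ 0.00914167, n = 183
PV = $582.07 × (1 − (1 + 0.1097/12)^(−183)) / (0.1097/12)
PV = $582.07 × 88.700538
PV = $51,629.92

PV = PMT × (1-(1+r)^(-n))/r = $51,629.92


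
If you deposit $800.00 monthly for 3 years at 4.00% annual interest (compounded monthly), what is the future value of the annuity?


Future value of an ordinary annuity: FV = PMT × ((1 + r)^n − 1) / r
Monthly rate r = 0.04/12 ≈ 0.00333333, n = 36
FV = $800.00 × ((1 + 0.04/12)^36 − 1) / (0.04/12)
FV = $800.00 × 38.181562
FV = $30,545.25

FV = PMT × ((1+r)^n - 1)/r = $30,545.25


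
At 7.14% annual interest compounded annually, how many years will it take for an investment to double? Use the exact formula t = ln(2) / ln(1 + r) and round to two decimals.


Doubling condition: (1 + r)^t = 2
Take ln of both sides: t × ln(1 + r) = ln(2)
t = ln(2) / ln(1 + r)
t = 0.693147 / 0.068966
t = 10.05

t = ln(2) / ln(1 + r) = 10.05 years


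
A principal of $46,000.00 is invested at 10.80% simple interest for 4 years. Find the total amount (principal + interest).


Total amount formula: A = P(1 + rt) = P + P·r·t
Interest: I = P × r × t = $46,000.00 × 0.108 × 4 = $19,872.00
A = P + I = $46,000.00 + $19,872.00 = $65,872.00

A = P + I = P(1 + rt) = $65,872.00


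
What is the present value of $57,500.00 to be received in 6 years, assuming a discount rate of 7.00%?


Present value formula: PV = FV / (1 + r)^t
PV = $57,500.00 / (1 + 0.07)^6
PV = $57,500.00 / 1.5007304
PV = $38,314.68

PV = FV / (1 + r)^t = $38,314.68


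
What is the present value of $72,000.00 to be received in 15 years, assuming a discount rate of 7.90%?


Present value formula: PV = FV / (1 + r)^t
PV = $72,000.00 / (1 + 0.079)^15
PV = $72,000.00 / 3.128396
PV = $23,014.99

PV = FV / (1 + r)^t = $23,014.99


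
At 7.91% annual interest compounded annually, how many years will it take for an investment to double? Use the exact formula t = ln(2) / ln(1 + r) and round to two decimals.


Doubling condition: (1 + r)^t = 2
Take ln of both sides: t × ln(1 + r) = ln(2)
t = ln(2) / ln(1 + r)
t = 0.693147 / 0.076127
t = 9.11

t = ln(2) / ln(1 + r) = 9.11 years


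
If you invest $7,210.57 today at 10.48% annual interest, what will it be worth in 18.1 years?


Future value formula: FV = PV × (1 + r)^t
FV = $7,210.57 × (1 + 0.1048)^18.1
FV = $7,210.57 × 6.073434
FV = $43,792.92

FV = PV × (1 + r)^t = $43,792.92


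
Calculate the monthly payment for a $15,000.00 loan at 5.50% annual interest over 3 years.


Loan payment formula: PMT = PV × r / (1 − (1 + r)^(−n))
Monthly rate r = 0.055/12 ≈ 0.00458333, n = 36 months
Denominator: 1 − (1 + 0.055/12)^(−36) = 0.151787
PMT = $15,000.00 × (0.055/12) / 0.151787
PMT = $452.94 per month

PMT = PV × r / (1-(1+r)^(-n)) = $452.94/month


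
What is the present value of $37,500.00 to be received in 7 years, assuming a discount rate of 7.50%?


Present value formula: PV = FV / (1 + r)^t
PV = $37,500.00 / (1 + 0.075)^7
PV = $37,500.00 / 1.659049
PV = $22,603.31

PV = FV / (1 + r)^t = $22,603.31


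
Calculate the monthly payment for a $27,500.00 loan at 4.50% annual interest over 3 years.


Loan payment formula: PMT = PV × r / (1 − (1 + r)^(−n))
Monthly rate r = 0.045/12 = 0.00375, n = 36 months
Denominator: 1 − (1 + 0.045/12)^(−36) = 0.126063
PMT = $27,500.00 × (0.045/12) / 0.126063
PMT = $818.04 per month

PMT = PV × r / (1-(1+r)^(-n)) = $818.04/month


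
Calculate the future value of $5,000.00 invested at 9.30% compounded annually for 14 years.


Compound interest formula: A = P(1 + r/n)^(nt)
A = $5,000.00 × (1 + 0.093/1)^(1 × 14)
Growth factor: (1 + 0.093/1)^14 = 3.472820
A = $5,000.00 × 3.472820
A = $17,364.10

A = P(1 + r/n)^(nt) = $17,364.10


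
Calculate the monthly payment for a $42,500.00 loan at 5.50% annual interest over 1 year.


Loan payment formula: PMT = PV × r / (1 − (1 + r)^(−n))
Monthly rate r = 0.055/12 ≈ 0.00458333, n = 12 months
Denominator: 1 − (1 + 0.055/12)^(−12) = 0.053396
PMT = $42,500.00 × (0.055/12) / 0.053396
PMT = $3,648.06 per month

PMT = PV × r / (1-(1+r)^(-n)) = $3,648.06/month


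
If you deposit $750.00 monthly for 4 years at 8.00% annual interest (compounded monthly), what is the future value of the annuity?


Future value of an ordinary annuity: FV = PMT × ((1 + r)^n − 1) / r
Monthly rate r = 0.08/12 ≈ 0.00666667, n = 48
FV = $750.00 × ((1 + 0.08/12)^48 − 1) / (0.08/12)
FV = $750.00 × 56.349915
FV = $42,262.44

FV = PMT × ((1+r)^n - 1)/r = $42,262.44


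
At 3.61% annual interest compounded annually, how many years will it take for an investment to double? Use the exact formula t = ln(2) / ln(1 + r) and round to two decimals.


Doubling condition: (1 + r)^t = 2
Take ln of both sides: t × ln(1 + r) = ln(2)
t = ln(2) / ln(1 + r)
t = 0.693147 / 0.035464
t = 19.55

t = ln(2) / ln(1 + r) = 19.55 years


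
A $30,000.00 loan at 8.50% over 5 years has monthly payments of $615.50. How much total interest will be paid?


Total paid over the life of the loan = PMT × n.
Total paid = $615.50 × 60 = $36,930.00
Total interest = total paid − principal = $36,930.00 − $30,000.00 = $6,930.00

Total interest = (PMT × n) - PV = $6,930.00


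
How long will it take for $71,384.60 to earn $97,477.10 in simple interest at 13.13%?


Rearrange the simple interest formula for t:
I = P × r × t  ⇒  t = I / (P × r)
t = $97,477.10 / ($71,384.60 × 0.1313)
t = 10.4

t = I/(P×r) = 10.4 years


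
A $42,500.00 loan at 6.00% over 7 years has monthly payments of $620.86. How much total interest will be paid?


Total paid over the life of the loan = PMT × n.
Total paid = $620.86 × 84 = $52,152.24
Total interest = total paid − principal = $52,152.24 − $42,500.00 = $9,652.24

Total interest = (PMT × n) - PV = $9,652.24


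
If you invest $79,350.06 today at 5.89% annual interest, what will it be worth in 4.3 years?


Future value formula: FV = PV × (1 + r)^t
FV = $79,350.06 × (1 + 0.0589)^4.3
FV = $79,350.06 × 1.2790169
FV = $101,490.07

FV = PV × (1 + r)^t = $101,490.07


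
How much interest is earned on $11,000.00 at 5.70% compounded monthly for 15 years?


Compound interest earned = final amount − principal.
A = P(1 + r/n)^(nt) = $11,000.00 × (1 + 0.057/12)^(12 × 15) = $25,812.81
Interest = A − P = $25,812.81 − $11,000.00 = $14,812.81

Interest = A - P = $14,812.81


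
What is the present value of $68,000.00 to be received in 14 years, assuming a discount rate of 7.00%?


Present value formula: PV = FV / (1 + r)^t
PV = $68,000.00 / (1 + 0.07)^14
PV = $68,000.00 / 2.578534
PV = $26,371.57

PV = FV / (1 + r)^t = $26,371.57


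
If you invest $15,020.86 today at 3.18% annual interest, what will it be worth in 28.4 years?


Future value formula: FV = PV × (1 + r)^t
FV = $15,020.86 × (1 + 0.0318)^28.4
FV = $15,020.86 × 2.432836
FV = $36,543.29

FV = PV × (1 + r)^t = $36,543.29


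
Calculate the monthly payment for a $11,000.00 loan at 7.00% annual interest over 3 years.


Loan payment formula: PMT = PV × r / (1 − (1 + r)^(−n))
Monthly rate r = 0.07/12 ≈ 0.00583333, n = 36 months
Denominator: 1 − (1 + 0.07/12)^(−36) = 0.188921
PMT = $11,000.00 × (0.07/12) / 0.188921
PMT = $339.65 per month

PMT = PV × r / (1-(1+r)^(-n)) = $339.65/month


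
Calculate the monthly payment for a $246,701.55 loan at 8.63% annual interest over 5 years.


Loan payment formula: PMT = PV × r / (1 − (1 + r)^(−n))
Monthly rate r = 0.0863/12 ≈ 0.00719167, n = 60 months
Denominator: 1 − (1 + 0.0863/12)^(−60) = 0.349462
PMT = $246,701.55 × (0.0863/12) / 0.349462
PMT = $5,076.93 per month

PMT = PV × r / (1-(1+r)^(-n)) = $5,076.93/month


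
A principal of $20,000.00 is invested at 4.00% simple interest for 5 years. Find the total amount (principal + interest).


Total amount formula: A = P(1 + rt) = P + P·r·t
Interest: I = P × r × t = $20,000.00 × 0.04 × 5 = $4,000.00
A = P + I = $20,000.00 + $4,000.00 = $24,000.00

A = P + I = P(1 + rt) = $24,000.00


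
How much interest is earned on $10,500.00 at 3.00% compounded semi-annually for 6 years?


Compound interest earned = final amount − principal.
A = P(1 + r/n)^(nt) = $10,500.00 × (1 + 0.03/2)^(2 × 6) = $12,553.99
Interest = A − P = $12,553.99 − $10,500.00 = $2,053.99

Interest = A - P = $2,053.99


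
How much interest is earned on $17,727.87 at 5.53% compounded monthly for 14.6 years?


Compound interest earned = final amount − principal.
A = P(1 + r/n)^(nt) = $17,727.87 × (1 + 0.0553/12)^(12 × 14.6) = $39,672.70
Interest = A − P = $39,672.70 − $17,727.87 = $21,944.83

Interest = A - P = $21,944.83


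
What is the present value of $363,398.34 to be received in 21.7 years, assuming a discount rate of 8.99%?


Present value formula: PV = FV / (1 + r)^t
PV = $363,398.34 / (1 + 0.0899)^21.7
PV = $363,398.34 / 6.475754
PV = $56,116.76

PV = FV / (1 + r)^t = $56,116.76


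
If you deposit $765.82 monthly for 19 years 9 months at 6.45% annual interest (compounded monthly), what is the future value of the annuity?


Future value of an ordinary annuity: FV = PMT × ((1 + r)^n − 1) / r
Monthly rate r = 0.0645/12 = 0.005375, n = 237
FV = $765.82 × ((1 + 0.0645/12)^237 − 1) / (0.0645/12)
FV = $765.82 × 476.744938
FV = $365,100.81

FV = PMT × ((1+r)^n - 1)/r = $365,100.81


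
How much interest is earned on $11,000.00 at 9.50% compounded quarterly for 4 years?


Compound interest earned = final amount − principal.
A = P(1 + r/n)^(nt) = $11,000.00 × (1 + 0.095/4)^(4 × 4) = $16,013.83
Interest = A − P = $16,013.83 − $11,000.00 = $5,013.83

Interest = A - P = $5,013.83


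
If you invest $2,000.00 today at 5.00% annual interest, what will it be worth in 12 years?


Future value formula: FV = PV × (1 + r)^t
FV = $2,000.00 × (1 + 0.05)^12
FV = $2,000.00 × 1.795856
FV = $3,591.71

FV = PV × (1 + r)^t = $3,591.71


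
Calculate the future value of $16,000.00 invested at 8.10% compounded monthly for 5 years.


Compound interest formula: A = P(1 + r/n)^(nt)
A = $16,000.00 × (1 + 0.081/12)^(12 × 5)
Growth factor: (1 + 0.081/12)^60 = 1.497264
A = $16,000.00 × 1.497264
A = $23,956.22

A = P(1 + r/n)^(nt) = $23,956.22


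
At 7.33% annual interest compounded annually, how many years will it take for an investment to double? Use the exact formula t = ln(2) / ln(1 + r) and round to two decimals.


Doubling condition: (1 + r)^t = 2
Take ln of both sides: t × ln(1 + r) = ln(2)
t = ln(2) / ln(1 + r)
t = 0.693147 / 0.070738
t = 9.80

t = ln(2) / ln(1 + r) = 9.80 years


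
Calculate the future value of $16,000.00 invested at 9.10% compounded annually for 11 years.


Compound interest formula: A = P(1 + r/n)^(nt)
A = $16,000.00 × (1 + 0.091/1)^(1 × 11)
Growth factor: (1 + 0.091/1)^11 = 2.6065872
A = $16,000.00 × 2.6065872
A = $41,705.40

A = P(1 + r/n)^(nt) = $41,705.40


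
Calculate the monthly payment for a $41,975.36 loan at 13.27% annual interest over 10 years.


Loan payment formula: PMT = PV × r / (1 − (1 + r)^(−n))
Monthly rate r = 0.1327/12 ≈ 0.01105833, n = 120 months
Denominator: 1 − (1 + 0.1327/12)^(−120) = 0.732789
PMT = $41,975.36 × (0.1327/12) / 0.732789
PMT = $633.44 per month

PMT = PV × r / (1-(1+r)^(-n)) = $633.44/month


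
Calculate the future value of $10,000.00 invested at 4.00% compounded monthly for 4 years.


Compound interest formula: A = P(1 + r/n)^(nt)
A = $10,000.00 × (1 + 0.04/12)^(12 × 4)
Growth factor: (1 + 0.04/12)^48 = 1.173199
A = $10,000.00 × 1.173199
A = $11,731.99

A = P(1 + r/n)^(nt) = $11,731.99


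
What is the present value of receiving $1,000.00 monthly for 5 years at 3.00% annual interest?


Present value of an ordinary annuity: PV = PMT × (1 − (1 + r)^(−n)) / r
Monthly rate r = 0.03/12 = 0.0025, n = 60
PV = $1,000.00 × (1 − (1 + 0.03/12)^(−60)) / (0.03/12)
PV = $1,000.00 × 55.652358
PV = $55,652.36

PV = PMT × (1-(1+r)^(-n))/r = $55,652.36


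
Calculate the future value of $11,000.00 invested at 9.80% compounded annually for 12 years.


Compound interest formula: A = P(1 + r/n)^(nt)
A = $11,000.00 × (1 + 0.098/1)^(1 × 12)
Growth factor: (1 + 0.098/1)^12 = 3.0706342
A = $11,000.00 × 3.0706342
A = $33,776.98

A = P(1 + r/n)^(nt) = $33,776.98


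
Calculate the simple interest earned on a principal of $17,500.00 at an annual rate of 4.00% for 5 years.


Simple interest formula: I = P × r × t
I = $17,500.00 × 0.04 × 5
I = $3,500.00

I = P × r × t = $3,500.00


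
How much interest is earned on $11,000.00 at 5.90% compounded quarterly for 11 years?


Compound interest earned = final amount − principal.
A = P(1 + r/n)^(nt) = $11,000.00 × (1 + 0.059/4)^(4 × 11) = $20,950.35
Interest = A − P = $20,950.35 − $11,000.00 = $9,950.35

Interest = A - P = $9,950.35


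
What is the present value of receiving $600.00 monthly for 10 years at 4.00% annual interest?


Present value of an ordinary annuity: PV = PMT × (1 − (1 + r)^(−n)) / r
Monthly rate r = 0.04/12 ≈ 0.00333333, n = 120
PV = $600.00 × (1 − (1 + 0.04/12)^(−120)) / (0.04/12)
PV = $600.00 × 98.7701749
PV = $59,262.10

PV = PMT × (1-(1+r)^(-n))/r = $59,262.10


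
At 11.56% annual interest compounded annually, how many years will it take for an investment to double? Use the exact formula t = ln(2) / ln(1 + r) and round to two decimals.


Doubling condition: (1 + r)^t = 2
Take ln of both sides: t × ln(1 + r) = ln(2)
t = ln(2) / ln(1 + r)
t = 0.693147 / 0.109392
t = 6.34

t = ln(2) / ln(1 + r) = 6.34 years


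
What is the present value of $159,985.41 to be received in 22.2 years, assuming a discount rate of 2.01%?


Present value formula: PV = FV / (1 + r)^t
PV = $159,985.41 / (1 + 0.0201)^22.2
PV = $159,985.41 / 1.5554963
PV = $102,851.68

PV = FV / (1 + r)^t = $102,851.68


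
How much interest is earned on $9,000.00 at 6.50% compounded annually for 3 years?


Compound interest earned = final amount − principal.
A = P(1 + r/n)^(nt) = $9,000.00 × (1 + 0.065/1)^(1 × 3) = $10,871.55
Interest = A − P = $10,871.55 − $9,000.00 = $1,871.55

Interest = A - P = $1,871.55


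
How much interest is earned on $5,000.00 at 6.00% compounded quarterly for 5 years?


Compound interest earned = final amount − principal.
A = P(1 + r/n)^(nt) = $5,000.00 × (1 + 0.06/4)^(4 × 5) = $6,734.28
Interest = A − P = $6,734.28 − $5,000.00 = $1,734.28

Interest = A - P = $1,734.28


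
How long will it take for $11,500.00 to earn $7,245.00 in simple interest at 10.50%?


Rearrange the simple interest formula for t:
I = P × r × t  ⇒  t = I / (P × r)
t = $7,245.00 / ($11,500.00 × 0.105)
t = 6

t = I/(P×r) = 6 years


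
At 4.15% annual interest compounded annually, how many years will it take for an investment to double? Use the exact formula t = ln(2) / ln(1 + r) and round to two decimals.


Doubling condition: (1 + r)^t = 2
Take ln of both sides: t × ln(1 + r) = ln(2)
t = ln(2) / ln(1 + r)
t = 0.693147 / 0.040662
t = 17.05

t = ln(2) / ln(1 + r) = 17.05 years


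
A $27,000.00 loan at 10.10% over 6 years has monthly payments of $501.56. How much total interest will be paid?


Total paid over the life of the loan = PMT × n.
Total paid = $501.56 × 72 = $36,112.32
Total interest = total paid − principal = $36,112.32 − $27,000.00 = $9,112.32

Total interest = (PMT × n) - PV = $9,112.32


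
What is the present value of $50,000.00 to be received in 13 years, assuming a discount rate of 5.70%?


Present value formula: PV = FV / (1 + r)^t
PV = $50,000.00 / (1 + 0.057)^13
PV = $50,000.00 / 2.0557715
PV = $24,321.77

PV = FV / (1 + r)^t = $24,321.77


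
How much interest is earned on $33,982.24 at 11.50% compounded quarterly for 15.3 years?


Compound interest earned = final amount − principal.
A = P(1 + r/n)^(nt) = $33,982.24 × (1 + 0.115/4)^(4 × 15.3) = $192,581.57
Interest = A − P = $192,581.57 − $33,982.24 = $158,599.33

Interest = A - P = $158,599.33


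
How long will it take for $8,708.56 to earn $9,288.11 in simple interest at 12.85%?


Rearrange the simple interest formula for t:
I = P × r × t  ⇒  t = I / (P × r)
t = $9,288.11 / ($8,708.56 × 0.1285)
t = 8.3

t = I/(P×r) = 8.3 years


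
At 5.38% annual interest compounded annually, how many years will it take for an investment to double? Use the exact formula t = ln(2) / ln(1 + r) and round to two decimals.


Doubling condition: (1 + r)^t = 2
Take ln of both sides: t × ln(1 + r) = ln(2)
t = ln(2) / ln(1 + r)
t = 0.693147 / 0.052403
t = 13.23

t = ln(2) / ln(1 + r) = 13.23 years


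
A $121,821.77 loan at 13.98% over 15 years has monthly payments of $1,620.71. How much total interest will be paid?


Total paid over the life of the loan = PMT × n.
Total paid = $1,620.71 × 180 = $291,727.80
Total interest = total paid − principal = $291,727.80 − $121,821.77 = $169,906.03

Total interest = (PMT × n) - PV = $169,906.03


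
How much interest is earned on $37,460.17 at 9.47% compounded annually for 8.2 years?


Compound interest earned = final amount − principal.
A = P(1 + r/n)^(nt) = $37,460.17 × (1 + 0.0947/1)^(1 × 8.2) = $78,666.48
Interest = A − P = $78,666.48 − $37,460.17 = $41,206.31

Interest = A - P = $41,206.31


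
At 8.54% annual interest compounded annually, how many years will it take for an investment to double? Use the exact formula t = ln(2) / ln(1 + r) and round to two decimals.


Doubling condition: (1 + r)^t = 2
Take ln of both sides: t × ln(1 + r) = ln(2)
t = ln(2) / ln(1 + r)
t = 0.693147 / 0.081949
t = 8.46

t = ln(2) / ln(1 + r) = 8.46 years


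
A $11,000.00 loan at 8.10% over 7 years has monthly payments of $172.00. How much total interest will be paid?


Total paid over the life of the loan = PMT × n.
Total paid = $172.00 × 84 = $14,448.00
Total interest = total paid − principal = $14,448.00 − $11,000.00 = $3,448.00

Total interest = (PMT × n) - PV = $3,448.00


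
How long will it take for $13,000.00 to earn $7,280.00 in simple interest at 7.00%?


Rearrange the simple interest formula for t:
I = P × r × t  ⇒  t = I / (P × r)
t = $7,280.00 / ($13,000.00 × 0.07)
t = 8

t = I/(P×r) = 8 years


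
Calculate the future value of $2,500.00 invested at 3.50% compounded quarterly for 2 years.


Compound interest formula: A = P(1 + r/n)^(nt)
A = $2,500.00 × (1 + 0.035/4)^(4 × 2)
Growth factor: (1 + 0.035/4)^8 = 1.0721817
A = $2,500.00 × 1.0721817
A = $2,680.45

A = P(1 + r/n)^(nt) = $2,680.45


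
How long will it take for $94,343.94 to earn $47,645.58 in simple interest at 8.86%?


Rearrange the simple interest formula for t:
I = P × r × t  ⇒  t = I / (P × r)
t = $47,645.58 / ($94,343.94 × 0.0886)
t = 5.7

t = I/(P×r) = 5.7 years


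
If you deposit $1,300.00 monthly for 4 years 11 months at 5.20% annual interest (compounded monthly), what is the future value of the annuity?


Future value of an ordinary annuity: FV = PMT × ((1 + r)^n − 1) / r
Monthly rate r = 0.052/12 ≈ 0.00433333, n = 59
FV = $1,300.00 × ((1 + 0.052/12)^59 − 1) / (0.052/12)
FV = $1,300.00 × 67.0636503
FV = $87,182.75

FV = PMT × ((1+r)^n - 1)/r = $87,182.75


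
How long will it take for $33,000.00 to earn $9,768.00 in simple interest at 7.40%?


Rearrange the simple interest formula for t:
I = P × r × t  ⇒  t = I / (P × r)
t = $9,768.00 / ($33,000.00 × 0.074)
t = 4

t = I/(P×r) = 4 years


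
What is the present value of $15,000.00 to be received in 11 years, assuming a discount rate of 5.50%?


Present value formula: PV = FV / (1 + r)^t
PV = $15,000.00 / (1 + 0.055)^11
PV = $15,000.00 / 1.802092
PV = $8,323.66

PV = FV / (1 + r)^t = $8,323.66


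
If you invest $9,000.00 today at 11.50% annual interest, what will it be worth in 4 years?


Future value formula: FV = PV × (1 + r)^t
FV = $9,000.00 × (1 + 0.115)^4
FV = $9,000.00 × 1.5456084
FV = $13,910.48

FV = PV × (1 + r)^t = $13,910.48


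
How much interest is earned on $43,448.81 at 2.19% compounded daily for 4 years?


Compound interest earned = final amount − principal.
A = P(1 + r/n)^(nt) = $43,448.81 × (1 + 0.0219/365)^(365 × 4) = $47,426.49
Interest = A − P = $47,426.49 − $43,448.81 = $3,977.68

Interest = A - P = $3,977.68


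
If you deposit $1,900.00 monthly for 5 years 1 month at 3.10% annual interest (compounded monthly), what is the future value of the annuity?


Future value of an ordinary annuity: FV = PMT × ((1 + r)^n − 1) / r
Monthly rate r = 0.031/12 ≈ 0.00258333, n = 61
FV = $1,900.00 × ((1 + 0.031/12)^61 − 1) / (0.031/12)
FV = $1,900.00 × 65.976952
FV = $125,356.21

FV = PMT × ((1+r)^n - 1)/r = $125,356.21


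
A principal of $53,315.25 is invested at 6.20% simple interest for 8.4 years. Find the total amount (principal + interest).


Total amount formula: A = P(1 + rt) = P + P·r·t
Interest: I = P × r × t = $53,315.25 × 0.062 × 8.4 = $27,766.58
A = P + I = $53,315.25 + $27,766.58 = $81,081.83

A = P + I = P(1 + rt) = $81,081.83


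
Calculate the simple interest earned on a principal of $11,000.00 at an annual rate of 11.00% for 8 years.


Simple interest formula: I = P × r × t
I = $11,000.00 × 0.11 × 8
I = $9,680.00

I = P × r × t = $9,680.00


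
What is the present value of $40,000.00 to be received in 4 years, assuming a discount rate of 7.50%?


Present value formula: PV = FV / (1 + r)^t
PV = $40,000.00 / (1 + 0.075)^4
PV = $40,000.00 / 1.335469
PV = $29,952.02

PV = FV / (1 + r)^t = $29,952.02


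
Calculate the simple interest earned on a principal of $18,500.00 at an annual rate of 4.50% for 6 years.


Simple interest formula: I = P × r × t
I = $18,500.00 × 0.045 × 6
I = $4,995.00

I = P × r × t = $4,995.00


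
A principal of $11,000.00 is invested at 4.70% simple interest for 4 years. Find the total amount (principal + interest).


Total amount formula: A = P(1 + rt) = P + P·r·t
Interest: I = P × r × t = $11,000.00 × 0.047 × 4 = $2,068.00
A = P + I = $11,000.00 + $2,068.00 = $13,068.00

A = P + I = P(1 + rt) = $13,068.00


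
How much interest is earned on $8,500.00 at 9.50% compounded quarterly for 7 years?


Compound interest earned = final amount − principal.
A = P(1 + r/n)^(nt) = $8,500.00 × (1 + 0.095/4)^(4 × 7) = $16,400.18
Interest = A − P = $16,400.18 − $8,500.00 = $7,900.18

Interest = A - P = $7,900.18


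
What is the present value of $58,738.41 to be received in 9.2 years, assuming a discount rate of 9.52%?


Present value formula: PV = FV / (1 + r)^t
PV = $58,738.41 / (1 + 0.0952)^9.2
PV = $58,738.41 / 2.3085517
PV = $25,443.84

PV = FV / (1 + r)^t = $25,443.84


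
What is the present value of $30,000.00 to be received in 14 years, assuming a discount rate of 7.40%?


Present value formula: PV = FV / (1 + r)^t
PV = $30,000.00 / (1 + 0.074)^14
PV = $30,000.00 / 2.716814
PV = $11,042.35

PV = FV / (1 + r)^t = $11,042.35


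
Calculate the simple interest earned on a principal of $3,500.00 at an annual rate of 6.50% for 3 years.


Simple interest formula: I = P × r × t
I = $3,500.00 × 0.065 × 3
I = $682.50

I = P × r × t = $682.50


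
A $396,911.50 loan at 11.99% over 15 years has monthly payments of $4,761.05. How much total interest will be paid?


Total paid over the life of the loan = PMT × n.
Total paid = $4,761.05 × 180 = $856,989.00
Total interest = total paid − principal = $856,989.00 − $396,911.50 = $460,077.50

Total interest = (PMT × n) - PV = $460,077.50


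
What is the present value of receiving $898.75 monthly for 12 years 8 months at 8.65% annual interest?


Present value of an ordinary annuity: PV = PMT × (1 − (1 + r)^(−n)) / r
Monthly rate r = 0.0865/12 ≈ 0.00720833, n = 152
PV = $898.75 × (1 − (1 + 0.0865/12)^(−152)) / (0.0865/12)
PV = $898.75 × 92.166502
PV = $82,834.64

PV = PMT × (1-(1+r)^(-n))/r = $82,834.64


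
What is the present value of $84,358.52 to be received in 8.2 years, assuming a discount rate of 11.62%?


Present value formula: PV = FV / (1 + r)^t
PV = $84,358.52 / (1 + 0.1162)^8.2
PV = $84,358.52 / 2.4631142
PV = $34,248.72

PV = FV / (1 + r)^t = $34,248.72


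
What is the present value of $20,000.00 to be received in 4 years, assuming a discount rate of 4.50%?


Present value formula: PV = FV / (1 + r)^t
PV = $20,000.00 / (1 + 0.045)^4
PV = $20,000.00 / 1.1925186
PV = $16,771.23

PV = FV / (1 + r)^t = $16,771.23


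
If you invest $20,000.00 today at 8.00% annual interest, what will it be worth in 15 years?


Future value formula: FV = PV × (1 + r)^t
FV = $20,000.00 × (1 + 0.08)^15
FV = $20,000.00 × 3.172169
FV = $63,443.38

FV = PV × (1 + r)^t = $63,443.38


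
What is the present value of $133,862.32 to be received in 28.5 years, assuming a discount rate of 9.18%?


Present value formula: PV = FV / (1 + r)^t
PV = $133,862.32 / (1 + 0.0918)^28.5
PV = $133,862.32 / 12.220193
PV = $10,954.19

PV = FV / (1 + r)^t = $10,954.19


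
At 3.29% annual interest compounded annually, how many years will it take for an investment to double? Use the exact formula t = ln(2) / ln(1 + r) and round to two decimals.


Doubling condition: (1 + r)^t = 2
Take ln of both sides: t × ln(1 + r) = ln(2)
t = ln(2) / ln(1 + r)
t = 0.693147 / 0.032370
t = 21.41

t = ln(2) / ln(1 + r) = 21.41 years


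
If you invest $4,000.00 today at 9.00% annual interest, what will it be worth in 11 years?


Future value formula: FV = PV × (1 + r)^t
FV = $4,000.00 × (1 + 0.09)^11
FV = $4,000.00 × 2.5804264
FV = $10,321.71

FV = PV × (1 + r)^t = $10,321.71


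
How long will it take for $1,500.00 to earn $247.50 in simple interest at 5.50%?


Rearrange the simple interest formula for t:
I = P × r × t  ⇒  t = I / (P × r)
t = $247.50 / ($1,500.00 × 0.055)
t = 3

t = I/(P×r) = 3 years


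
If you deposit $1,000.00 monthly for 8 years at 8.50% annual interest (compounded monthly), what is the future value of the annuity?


Future value of an ordinary annuity: FV = PMT × ((1 + r)^n − 1) / r
Monthly rate r = 0.085/12 ≈ 0.00708333, n = 96
FV = $1,000.00 × ((1 + 0.085/12)^96 − 1) / (0.085/12)
FV = $1,000.00 × 136.8214549
FV = $136,821.45

FV = PMT × ((1+r)^n - 1)/r = $136,821.45


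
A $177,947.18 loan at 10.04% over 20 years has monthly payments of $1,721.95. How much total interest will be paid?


Total paid over the life of the loan = PMT × n.
Total paid = $1,721.95 × 240 = $413,268.00
Total interest = total paid − principal = $413,268.00 − $177,947.18 = $235,320.82

Total interest = (PMT × n) - PV = $235,320.82


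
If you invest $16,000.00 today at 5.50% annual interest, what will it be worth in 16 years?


Future value formula: FV = PV × (1 + r)^t
FV = $16,000.00 × (1 + 0.055)^16
FV = $16,000.00 × 2.3552627
FV = $37,684.20

FV = PV × (1 + r)^t = $37,684.20


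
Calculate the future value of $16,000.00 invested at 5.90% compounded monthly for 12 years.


Compound interest formula: A = P(1 + r/n)^(nt)
A = $16,000.00 × (1 + 0.059/12)^(12 × 12)
Growth factor: (1 + 0.059/12)^144 = 2.026409
A = $16,000.00 × 2.026409
A = $32,422.54

A = P(1 + r/n)^(nt) = $32,422.54


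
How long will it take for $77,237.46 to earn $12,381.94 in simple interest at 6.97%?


Rearrange the simple interest formula for t:
I = P × r × t  ⇒  t = I / (P × r)
t = $12,381.94 / ($77,237.46 × 0.0697)
t = 2.3

t = I/(P×r) = 2.3 years


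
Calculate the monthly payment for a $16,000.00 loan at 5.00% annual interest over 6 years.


Loan payment formula: PMT = PV × r / (1 − (1 + r)^(−n))
Monthly rate r = 0.05/12 ≈ 0.00416667, n = 72 months
Denominator: 1 − (1 + 0.05/12)^(−72) = 0.258720
PMT = $16,000.00 × (0.05/12) / 0.258720
PMT = $257.68 per month

PMT = PV × r / (1-(1+r)^(-n)) = $257.68/month


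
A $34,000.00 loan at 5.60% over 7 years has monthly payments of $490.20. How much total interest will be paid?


Total paid over the life of the loan = PMT × n.
Total paid = $490.20 × 84 = $41,176.80
Total interest = total paid − principal = $41,176.80 − $34,000.00 = $7,176.80

Total interest = (PMT × n) - PV = $7,176.80


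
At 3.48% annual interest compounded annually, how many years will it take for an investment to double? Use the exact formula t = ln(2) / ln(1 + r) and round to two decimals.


Doubling condition: (1 + r)^t = 2
Take ln of both sides: t × ln(1 + r) = ln(2)
t = ln(2) / ln(1 + r)
t = 0.693147 / 0.034208
t = 20.26

t = ln(2) / ln(1 + r) = 20.26 years


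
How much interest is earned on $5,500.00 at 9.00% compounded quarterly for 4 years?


Compound interest earned = final amount − principal.
A = P(1 + r/n)^(nt) = $5,500.00 × (1 + 0.09/4)^(4 × 4) = $7,851.92
Interest = A − P = $7,851.92 − $5,500.00 = $2,351.92

Interest = A - P = $2,351.92


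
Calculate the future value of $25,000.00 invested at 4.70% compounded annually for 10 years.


Compound interest formula: A = P(1 + r/n)^(nt)
A = $25,000.00 × (1 + 0.047/1)^(1 × 10)
Growth factor: (1 + 0.047/1)^10 = 1.58294861
A = $25,000.00 × 1.58294861
A = $39,573.72

A = P(1 + r/n)^(nt) = $39,573.72


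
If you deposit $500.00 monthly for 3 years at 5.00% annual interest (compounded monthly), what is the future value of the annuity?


Future value of an ordinary annuity: FV = PMT × ((1 + r)^n − 1) / r
Monthly rate r = 0.05/12 ≈ 0.00416667, n = 36
FV = $500.00 × ((1 + 0.05/12)^36 − 1) / (0.05/12)
FV = $500.00 × 38.753336
FV = $19,376.67

FV = PMT × ((1+r)^n - 1)/r = $19,376.67


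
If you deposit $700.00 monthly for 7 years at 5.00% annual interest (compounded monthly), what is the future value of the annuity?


Future value of an ordinary annuity: FV = PMT × ((1 + r)^n − 1) / r
Monthly rate r = 0.05/12 ≈ 0.00416667, n = 84
FV = $700.00 × ((1 + 0.05/12)^84 − 1) / (0.05/12)
FV = $700.00 × 100.328653
FV = $70,230.06

FV = PMT × ((1+r)^n - 1)/r = $70,230.06


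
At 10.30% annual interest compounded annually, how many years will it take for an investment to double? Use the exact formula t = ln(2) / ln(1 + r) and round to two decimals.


Doubling condition: (1 + r)^t = 2
Take ln of both sides: t × ln(1 + r) = ln(2)
t = ln(2) / ln(1 + r)
t = 0.693147 / 0.098034
t = 7.07

t = ln(2) / ln(1 + r) = 7.07 years


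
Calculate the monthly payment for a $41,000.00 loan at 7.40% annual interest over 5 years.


Loan payment formula: PMT = PV × r / (1 − (1 + r)^(−n))
Monthly rate r = 0.074/12 ≈ 0.00616667, n = 60 months
Denominator: 1 − (1 + 0.074/12)^(−60) = 0.308480
PMT = $41,000.00 × (0.074/12) / 0.308480
PMT = $819.61 per month

PMT = PV × r / (1-(1+r)^(-n)) = $819.61/month


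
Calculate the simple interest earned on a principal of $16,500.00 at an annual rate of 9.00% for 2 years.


Simple interest formula: I = P × r × t
I = $16,500.00 × 0.09 × 2
I = $2,970.00

I = P × r × t = $2,970.00


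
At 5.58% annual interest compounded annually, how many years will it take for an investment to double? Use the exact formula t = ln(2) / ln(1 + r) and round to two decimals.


Doubling condition: (1 + r)^t = 2
Take ln of both sides: t × ln(1 + r) = ln(2)
t = ln(2) / ln(1 + r)
t = 0.693147 / 0.054299
t = 12.77

t = ln(2) / ln(1 + r) = 12.77 years


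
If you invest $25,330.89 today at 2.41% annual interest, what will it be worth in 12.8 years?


Future value formula: FV = PV × (1 + r)^t
FV = $25,330.89 × (1 + 0.0241)^12.8
FV = $25,330.89 × 1.3563828
FV = $34,358.38

FV = PV × (1 + r)^t = $34,358.38


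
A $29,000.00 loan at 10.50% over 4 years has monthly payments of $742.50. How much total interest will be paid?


Total paid over the life of the loan = PMT × n.
Total paid = $742.50 × 48 = $35,640.00
Total interest = total paid − principal = $35,640.00 − $29,000.00 = $6,640.00

Total interest = (PMT × n) - PV = $6,640.00


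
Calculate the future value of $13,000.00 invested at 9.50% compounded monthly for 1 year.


Compound interest formula: A = P(1 + r/n)^(nt)
A = $13,000.00 × (1 + 0.095/12)^(12 × 1)
Growth factor: (1 + 0.095/12)^12 = 1.099248
A = $13,000.00 × 1.099248
A = $14,290.22

A = P(1 + r/n)^(nt) = $14,290.22


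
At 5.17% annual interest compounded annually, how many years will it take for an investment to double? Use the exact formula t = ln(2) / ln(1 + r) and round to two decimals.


Doubling condition: (1 + r)^t = 2
Take ln of both sides: t × ln(1 + r) = ln(2)
t = ln(2) / ln(1 + r)
t = 0.693147 / 0.050408
t = 13.75

t = ln(2) / ln(1 + r) = 13.75 years


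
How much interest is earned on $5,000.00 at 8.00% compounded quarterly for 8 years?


Compound interest earned = final amount − principal.
A = P(1 + r/n)^(nt) = $5,000.00 × (1 + 0.08/4)^(4 × 8) = $9,422.70
Interest = A − P = $9,422.70 − $5,000.00 = $4,422.70

Interest = A - P = $4,422.70


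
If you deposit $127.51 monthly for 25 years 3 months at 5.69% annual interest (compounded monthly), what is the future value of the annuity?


Future value of an ordinary annuity: FV = PMT × ((1 + r)^n − 1) / r
Monthly rate r = 0.0569/12 ≈ 0.00474167, n = 303
FV = $127.51 × ((1 + 0.0569/12)^303 − 1) / (0.0569/12)
FV = $127.51 × 673.315009
FV = $85,854.40

FV = PMT × ((1+r)^n - 1)/r = $85,854.40


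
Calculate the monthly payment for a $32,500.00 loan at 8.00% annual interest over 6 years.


Loan payment formula: PMT = PV × r / (1 − (1 + r)^(−n))
Monthly rate r = 0.08/12 ≈ 0.00666667, n = 72 months
Denominator: 1 − (1 + 0.08/12)^(−72) = 0.380230
PMT = $32,500.00 × (0.08/12) / 0.380230
PMT = $569.83 per month

PMT = PV × r / (1-(1+r)^(-n)) = $569.83/month
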